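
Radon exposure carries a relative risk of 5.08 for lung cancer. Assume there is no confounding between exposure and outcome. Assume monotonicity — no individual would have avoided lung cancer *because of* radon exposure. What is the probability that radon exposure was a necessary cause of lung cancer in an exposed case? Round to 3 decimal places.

PN ≈ 0.803

Under exogeneity and monotonicity, PN = (RR − 1) / RR = 1 − 1/RR.
PN = (5.08 − 1) / 5.08 = 4.08 / 5.08 ≈ 0.8031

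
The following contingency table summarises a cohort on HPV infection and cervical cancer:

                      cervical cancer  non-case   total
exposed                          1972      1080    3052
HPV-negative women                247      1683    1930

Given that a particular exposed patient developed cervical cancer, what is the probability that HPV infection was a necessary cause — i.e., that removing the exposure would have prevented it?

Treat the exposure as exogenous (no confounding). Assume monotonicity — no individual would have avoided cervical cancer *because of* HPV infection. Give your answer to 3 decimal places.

PN ≈ 0.802

p₁ = P(outcome | exposed) = 1972/3052 = 0.64613
p₀ = P(outcome | unexposed) = 247/1930 = 0.12798
Under exogeneity and monotonicity, PN = (p₁ − p₀)/p₁.
PN = (0.64613 − 0.12798) / 0.64613 ≈ 0.8019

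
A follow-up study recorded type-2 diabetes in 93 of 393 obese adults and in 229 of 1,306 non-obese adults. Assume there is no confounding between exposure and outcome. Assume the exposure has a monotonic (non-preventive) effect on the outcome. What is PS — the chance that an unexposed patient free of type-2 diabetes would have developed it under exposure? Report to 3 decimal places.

PS ≈ 0.074

p₁ = P(outcome | exposed) = 93/393 = 0.23664
p₀ = P(outcome | unexposed) = 229/1306 = 0.17534
Under exogeneity and monotonicity, PS = (p₁ − p₀) / (1 − p₀).
PS = (0.23664 − 0.17534) / (1 − 0.17534) = 0.061297 / 0.82466 ≈ 0.0743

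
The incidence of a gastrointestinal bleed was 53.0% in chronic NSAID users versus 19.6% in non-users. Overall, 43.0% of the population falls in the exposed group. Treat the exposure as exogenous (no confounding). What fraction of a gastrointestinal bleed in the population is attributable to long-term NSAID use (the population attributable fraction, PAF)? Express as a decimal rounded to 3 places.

PAF ≈ 0.423

p₁ = 0.53, p₀ = 0.196.
Overall risk P(Y=1) = π·p₁ + (1−π)·p₀ = 0.43×0.53 + 0.57×0.196 = 0.33962.
Under exogeneity, PAF = [P(Y=1) − p₀] / P(Y=1).
PAF = (0.33962 − 0.196) / 0.33962 ≈ 0.4229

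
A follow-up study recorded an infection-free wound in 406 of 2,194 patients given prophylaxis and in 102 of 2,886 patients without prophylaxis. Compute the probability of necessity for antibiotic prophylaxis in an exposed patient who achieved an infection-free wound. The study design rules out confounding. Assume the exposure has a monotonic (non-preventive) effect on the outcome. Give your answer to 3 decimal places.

PN ≈ 0.809

p₁ = P(outcome | exposed) = 406/2194 = 0.18505
p₀ = P(outcome | unexposed) = 102/2886 = 0.035343
Under exogeneity and monotonicity, PN = (p₁ − p₀) / p₁.
PN = (0.18505 − 0.035343) / 0.18505 = 0.14971 / 0.18505 ≈ 0.8090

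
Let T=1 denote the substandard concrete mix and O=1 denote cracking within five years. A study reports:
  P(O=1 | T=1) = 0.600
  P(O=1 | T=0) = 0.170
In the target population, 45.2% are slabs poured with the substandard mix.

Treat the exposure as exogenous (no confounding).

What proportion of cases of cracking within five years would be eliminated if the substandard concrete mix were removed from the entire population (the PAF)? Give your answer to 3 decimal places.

Let p₁ = 0.6, p₀ = 0.17.
Overall risk P(Y=1) = π·p₁ + (1−π)·p₀ = 0.452×0.6 + 0.548×0.17 = 0.36436.
Under exogeneity, PAF = [P(Y=1) − p₀] / P(Y=1).
PAF = (0.36436 − 0.17) / 0.36436 ≈ 0.5334

PAF ≈ 0.533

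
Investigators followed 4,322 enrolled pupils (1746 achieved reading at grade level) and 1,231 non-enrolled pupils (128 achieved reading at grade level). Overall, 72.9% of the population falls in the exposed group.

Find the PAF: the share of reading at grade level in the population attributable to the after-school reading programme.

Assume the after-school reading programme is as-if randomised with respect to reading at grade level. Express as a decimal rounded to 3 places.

p₁ = P(outcome | exposed) = 1746/4322 = 0.40398
p₀ = P(outcome | unexposed) = 128/1231 = 0.10398
Overall risk P(Y=1) = π·p₁ + (1−π)·p₀ = 0.729×0.40398 + 0.271×0.10398 = 0.32268.
Under exogeneity, PAF = [P(Y=1) − p₀] / P(Y=1).
PAF = (0.32268 − 0.10398) / 0.32268 ≈ 0.6778

PAF ≈ 0.678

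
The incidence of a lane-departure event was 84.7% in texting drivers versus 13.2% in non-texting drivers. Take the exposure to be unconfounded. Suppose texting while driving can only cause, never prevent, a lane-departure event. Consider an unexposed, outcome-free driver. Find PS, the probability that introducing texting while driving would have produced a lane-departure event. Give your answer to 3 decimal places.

PS ≈ 0.824

p₁ = 0.847, p₀ = 0.132.
Under exogeneity and monotonicity, PS = (p₁ − p₀) / (1 − p₀).
PS = (0.847 − 0.132) / (1 − 0.132) = 0.715 / 0.868 ≈ 0.8237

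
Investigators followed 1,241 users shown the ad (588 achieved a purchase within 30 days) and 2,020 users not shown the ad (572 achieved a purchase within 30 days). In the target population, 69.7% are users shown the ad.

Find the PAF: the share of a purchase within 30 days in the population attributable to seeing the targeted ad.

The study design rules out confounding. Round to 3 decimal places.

PAF ≈ 0.319

p₁ = P(outcome | exposed) = 588/1241 = 0.47381
p₀ = P(outcome | unexposed) = 572/2020 = 0.28317
Overall risk P(Y=1) = π·p₁ + (1−π)·p₀ = 0.697×0.47381 + 0.303×0.28317 = 0.41605.
Under exogeneity, PAF = [P(Y=1) − p₀] / P(Y=1).
PAF = (0.41605 − 0.28317) / 0.41605 ≈ 0.3194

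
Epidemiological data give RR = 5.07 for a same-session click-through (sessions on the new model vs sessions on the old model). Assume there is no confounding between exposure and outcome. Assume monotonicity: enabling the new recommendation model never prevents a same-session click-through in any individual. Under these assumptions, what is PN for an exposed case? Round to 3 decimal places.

Under exogeneity and monotonicity, PN = (RR − 1) / RR = 1 − 1/RR.
PN = (5.07 − 1) / 5.07 = 4.07 / 5.07 ≈ 0.8028

PN ≈ 0.803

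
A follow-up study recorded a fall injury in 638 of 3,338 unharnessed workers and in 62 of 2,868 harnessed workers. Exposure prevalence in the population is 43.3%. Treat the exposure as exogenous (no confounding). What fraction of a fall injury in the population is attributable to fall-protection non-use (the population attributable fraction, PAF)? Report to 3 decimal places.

p₁ = P(outcome | exposed) = 638/3338 = 0.19113
p₀ = P(outcome | unexposed) = 62/2868 = 0.021618
Overall risk P(Y=1) = π·p₁ + (1−π)·p₀ = 0.433×0.19113 + 0.567×0.021618 = 0.095018.
Under exogeneity, PAF = [P(Y=1) − p₀] / P(Y=1).
PAF = (0.095018 − 0.021618) / 0.095018 ≈ 0.7725

PAF ≈ 0.772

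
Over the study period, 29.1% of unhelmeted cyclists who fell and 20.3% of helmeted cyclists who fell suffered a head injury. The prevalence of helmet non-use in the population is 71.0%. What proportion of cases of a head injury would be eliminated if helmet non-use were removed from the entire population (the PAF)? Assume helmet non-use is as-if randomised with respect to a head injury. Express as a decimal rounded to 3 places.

PAF ≈ 0.235

p₁ = 0.291, p₀ = 0.203.
Overall risk P(Y=1) = π·p₁ + (1−π)·p₀ = 0.71×0.291 + 0.29×0.203 = 0.26548.
Under exogeneity, PAF = [P(Y=1) − p₀] / P(Y=1).
PAF = (0.26548 − 0.203) / 0.26548 ≈ 0.2353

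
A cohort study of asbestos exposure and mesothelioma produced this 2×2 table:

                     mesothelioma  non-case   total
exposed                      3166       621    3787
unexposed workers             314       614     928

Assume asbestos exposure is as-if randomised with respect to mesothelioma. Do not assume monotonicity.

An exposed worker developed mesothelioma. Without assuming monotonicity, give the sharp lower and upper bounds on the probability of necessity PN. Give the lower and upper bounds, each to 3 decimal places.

p₁ = P(outcome | exposed) = 3166/3787 = 0.83602
p₀ = P(outcome | unexposed) = 314/928 = 0.33836
Under exogeneity alone the bounds on PN are max{0,(p₁−p₀)/p₁} ≤ PN ≤ min{1,(1−p₀)/p₁}.
  lower = (p₁ − p₀)/p₁ = 0.49766 / 0.83602 ≈ 0.5953
  upper = min{1, (1 − p₀)/p₁} = 0.66164 / 0.83602 ≈ 0.7914

0.595 ≤ PN ≤ 0.791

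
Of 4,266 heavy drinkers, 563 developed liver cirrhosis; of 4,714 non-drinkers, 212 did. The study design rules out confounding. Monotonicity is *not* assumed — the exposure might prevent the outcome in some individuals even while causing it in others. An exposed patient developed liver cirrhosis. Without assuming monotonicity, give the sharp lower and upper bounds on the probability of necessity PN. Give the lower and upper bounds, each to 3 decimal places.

0.659 ≤ PN ≤ 1.000

p₁ = P(outcome | exposed) = 563/4266 = 0.13197
p₀ = P(outcome | unexposed) = 212/4714 = 0.044972
Under exogeneity alone the bounds on PN are max{0,(p₁−p₀)/p₁} ≤ PN ≤ min{1,(1−p₀)/p₁}.
  lower = (p₁ − p₀)/p₁ = 0.087001 / 0.13197 ≈ 0.6592
  upper = min{1, (1 − p₀)/p₁} = 0.95503 / 0.13197 ≈ 7.2365 → capped at 1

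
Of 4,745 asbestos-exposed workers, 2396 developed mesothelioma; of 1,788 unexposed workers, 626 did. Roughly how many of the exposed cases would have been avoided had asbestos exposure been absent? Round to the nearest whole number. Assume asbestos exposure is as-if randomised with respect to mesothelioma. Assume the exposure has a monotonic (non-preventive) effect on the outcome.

p₁ = P(outcome | exposed) = 2396/4745 = 0.50495
p₀ = P(outcome | unexposed) = 626/1788 = 0.35011
PN = (p₁ − p₀)/p₁ = (0.50495 − 0.35011) / 0.50495 ≈ 0.30664.
Attributable cases ≈ PN × (exposed cases) = 0.30664 × 2396 ≈ 734.72.

about 735 cases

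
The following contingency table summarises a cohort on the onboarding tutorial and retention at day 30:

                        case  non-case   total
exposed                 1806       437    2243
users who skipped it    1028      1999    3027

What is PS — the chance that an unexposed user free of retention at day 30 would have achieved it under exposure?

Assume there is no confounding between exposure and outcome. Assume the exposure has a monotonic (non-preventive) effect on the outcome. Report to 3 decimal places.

PS ≈ 0.705

p₁ = P(outcome | exposed) = 1806/2243 = 0.80517
p₀ = P(outcome | unexposed) = 1028/3027 = 0.33961
Under exogeneity and monotonicity, PS = (p₁ − p₀) / (1 − p₀).
PS = (0.80517 − 0.33961) / (1 − 0.33961) = 0.46556 / 0.66039 ≈ 0.7050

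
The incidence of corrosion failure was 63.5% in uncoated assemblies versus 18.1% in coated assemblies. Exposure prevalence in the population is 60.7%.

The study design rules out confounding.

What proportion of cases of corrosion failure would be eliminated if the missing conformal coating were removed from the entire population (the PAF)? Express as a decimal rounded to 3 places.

p₁ = 0.635, p₀ = 0.181.
Overall risk P(Y=1) = π·p₁ + (1−π)·p₀ = 0.607×0.635 + 0.393×0.181 = 0.45658.
Under exogeneity, PAF = [P(Y=1) − p₀] / P(Y=1).
PAF = (0.45658 − 0.181) / 0.45658 ≈ 0.6036

PAF ≈ 0.604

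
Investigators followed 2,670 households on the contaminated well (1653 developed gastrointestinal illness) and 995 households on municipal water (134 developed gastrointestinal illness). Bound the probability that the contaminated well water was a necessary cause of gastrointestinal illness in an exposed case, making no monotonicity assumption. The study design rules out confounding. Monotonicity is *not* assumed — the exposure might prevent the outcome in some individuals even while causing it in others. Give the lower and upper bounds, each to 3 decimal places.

0.782 ≤ PN ≤ 1.000

p₁ = P(outcome | exposed) = 1653/2670 = 0.6191
p₀ = P(outcome | unexposed) = 134/995 = 0.13467
Under exogeneity alone the bounds on PN are max{0,(p₁−p₀)/p₁} ≤ PN ≤ min{1,(1−p₀)/p₁}.
  lower = (p₁ − p₀)/p₁ = 0.48443 / 0.6191 ≈ 0.7825
  upper = min{1, (1 − p₀)/p₁} = 0.86533 / 0.6191 ≈ 1.3977 → capped at 1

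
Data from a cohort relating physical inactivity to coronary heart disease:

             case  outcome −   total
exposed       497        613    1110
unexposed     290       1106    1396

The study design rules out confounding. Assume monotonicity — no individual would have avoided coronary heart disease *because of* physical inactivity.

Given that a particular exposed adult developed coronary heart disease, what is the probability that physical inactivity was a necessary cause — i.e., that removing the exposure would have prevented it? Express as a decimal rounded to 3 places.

p₁ = P(outcome | exposed) = 497/1110 = 0.44775
p₀ = P(outcome | unexposed) = 290/1396 = 0.20774
Under exogeneity and monotonicity, PN = (p₁ − p₀)/p₁.
PN = (0.44775 − 0.20774) / 0.44775 ≈ 0.5360

PN ≈ 0.536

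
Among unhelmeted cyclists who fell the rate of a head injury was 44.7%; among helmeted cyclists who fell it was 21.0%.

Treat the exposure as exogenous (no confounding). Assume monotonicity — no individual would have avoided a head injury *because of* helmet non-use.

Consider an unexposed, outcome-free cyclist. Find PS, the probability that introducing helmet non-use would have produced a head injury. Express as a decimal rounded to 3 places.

PS ≈ 0.300

p₁ = 0.447, p₀ = 0.21.
Under exogeneity and monotonicity, PS = (p₁ − p₀) / (1 − p₀).
PS = (0.447 − 0.21) / (1 − 0.21) = 0.237 / 0.79 ≈ 0.3000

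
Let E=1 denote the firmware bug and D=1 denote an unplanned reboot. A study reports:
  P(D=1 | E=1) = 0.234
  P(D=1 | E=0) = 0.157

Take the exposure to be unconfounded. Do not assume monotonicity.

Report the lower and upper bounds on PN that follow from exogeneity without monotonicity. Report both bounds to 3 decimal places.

Let p₁ = 0.234, p₀ = 0.157.
Under exogeneity alone the bounds on PN are max{0,(p₁−p₀)/p₁} ≤ PN ≤ min{1,(1−p₀)/p₁}.
  lower = (p₁ − p₀)/p₁ = 0.077 / 0.234 ≈ 0.3291
  upper = min{1, (1 − p₀)/p₁} = 0.843 / 0.234 ≈ 3.6026 → capped at 1

0.329 ≤ PN ≤ 1.000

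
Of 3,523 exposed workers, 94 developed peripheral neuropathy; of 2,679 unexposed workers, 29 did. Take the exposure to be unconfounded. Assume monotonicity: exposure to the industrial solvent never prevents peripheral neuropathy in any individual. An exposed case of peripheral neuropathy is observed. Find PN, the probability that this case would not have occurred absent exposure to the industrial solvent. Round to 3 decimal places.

PN ≈ 0.594

p₁ = P(outcome | exposed) = 94/3523 = 0.026682
p₀ = P(outcome | unexposed) = 29/2679 = 0.010825
Under exogeneity and monotonicity, PN = (p₁ − p₀) / p₁.
PN = (0.026682 − 0.010825) / 0.026682 = 0.015857 / 0.026682 ≈ 0.5943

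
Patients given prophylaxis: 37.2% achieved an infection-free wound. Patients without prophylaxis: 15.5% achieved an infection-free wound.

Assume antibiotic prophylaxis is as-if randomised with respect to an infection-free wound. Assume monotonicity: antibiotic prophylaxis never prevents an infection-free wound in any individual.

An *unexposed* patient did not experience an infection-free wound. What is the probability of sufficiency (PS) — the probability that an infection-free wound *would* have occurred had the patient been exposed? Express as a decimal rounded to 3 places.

PS ≈ 0.257

p₁ = 0.372, p₀ = 0.155.
Under exogeneity and monotonicity, PS = (p₁ − p₀) / (1 − p₀).
PS = (0.372 − 0.155) / (1 − 0.155) = 0.217 / 0.845 ≈ 0.2568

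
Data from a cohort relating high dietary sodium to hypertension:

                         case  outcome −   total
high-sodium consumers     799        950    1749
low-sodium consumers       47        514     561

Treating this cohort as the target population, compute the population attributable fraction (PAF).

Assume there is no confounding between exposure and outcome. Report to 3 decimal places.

PAF ≈ 0.771

p₁ = P(outcome | exposed) = 799/1749 = 0.45683
p₀ = P(outcome | unexposed) = 47/561 = 0.083779
Exposure prevalence π = 1749/2310 = 0.75714; overall risk P(Y=1) = 0.36623.
Under exogeneity, PAF = [P(Y=1) − p₀]/P(Y=1).
PAF = (0.36623 − 0.083779) / 0.36623 ≈ 0.7712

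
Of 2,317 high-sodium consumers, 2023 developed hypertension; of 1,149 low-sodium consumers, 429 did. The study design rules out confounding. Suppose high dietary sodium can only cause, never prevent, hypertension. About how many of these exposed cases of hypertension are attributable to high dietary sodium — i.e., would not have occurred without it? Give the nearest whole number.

p₁ = P(outcome | exposed) = 2023/2317 = 0.87311
p₀ = P(outcome | unexposed) = 429/1149 = 0.37337
PN = (p₁ − p₀)/p₁ = (0.87311 − 0.37337) / 0.87311 ≈ 0.57237.
Attributable cases ≈ PN × (exposed cases) = 0.57237 × 2023 ≈ 1157.91.

about 1158 cases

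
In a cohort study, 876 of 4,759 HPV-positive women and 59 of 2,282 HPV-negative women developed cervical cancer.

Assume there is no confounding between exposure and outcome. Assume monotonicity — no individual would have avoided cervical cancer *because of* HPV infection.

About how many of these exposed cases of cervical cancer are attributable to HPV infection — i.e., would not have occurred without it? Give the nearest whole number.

about 753 cases

p₁ = P(outcome | exposed) = 876/4759 = 0.18407
p₀ = P(outcome | unexposed) = 59/2282 = 0.025855
PN = (p₁ − p₀)/p₁ = (0.18407 − 0.025855) / 0.18407 ≈ 0.85954.
Attributable cases ≈ PN × (exposed cases) = 0.85954 × 876 ≈ 752.96.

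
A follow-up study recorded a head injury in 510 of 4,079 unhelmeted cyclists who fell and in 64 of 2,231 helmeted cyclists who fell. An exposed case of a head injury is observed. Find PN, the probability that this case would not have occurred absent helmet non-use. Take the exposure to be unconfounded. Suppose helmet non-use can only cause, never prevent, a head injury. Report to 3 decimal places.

p₁ = P(outcome | exposed) = 510/4079 = 0.12503
p₀ = P(outcome | unexposed) = 64/2231 = 0.028687
Under exogeneity and monotonicity, PN = (p₁ − p₀) / p₁.
PN = (0.12503 − 0.028687) / 0.12503 = 0.096344 / 0.12503 ≈ 0.7706

PN ≈ 0.771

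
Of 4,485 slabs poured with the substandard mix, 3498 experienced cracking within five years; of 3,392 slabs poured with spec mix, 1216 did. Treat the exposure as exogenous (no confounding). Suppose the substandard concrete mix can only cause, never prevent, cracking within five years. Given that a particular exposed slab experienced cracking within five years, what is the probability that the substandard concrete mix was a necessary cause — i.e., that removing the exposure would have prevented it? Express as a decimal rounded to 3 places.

PN ≈ 0.540

p₁ = P(outcome | exposed) = 3498/4485 = 0.77993
p₀ = P(outcome | unexposed) = 1216/3392 = 0.35849
Under exogeneity and monotonicity, PN = (p₁ − p₀) / p₁.
PN = (0.77993 − 0.35849) / 0.77993 = 0.42144 / 0.77993 ≈ 0.5404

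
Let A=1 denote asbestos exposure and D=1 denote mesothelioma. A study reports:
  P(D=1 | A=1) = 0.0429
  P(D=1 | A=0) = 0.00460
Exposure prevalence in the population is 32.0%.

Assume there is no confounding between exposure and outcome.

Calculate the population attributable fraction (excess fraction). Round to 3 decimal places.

PAF ≈ 0.727

Let p₁ = 0.0429, p₀ = 0.0046.
Overall risk P(Y=1) = π·p₁ + (1−π)·p₀ = 0.32×0.0429 + 0.68×0.0046 = 0.016856.
Under exogeneity, PAF = [P(Y=1) − p₀] / P(Y=1).
PAF = (0.016856 − 0.0046) / 0.016856 ≈ 0.7271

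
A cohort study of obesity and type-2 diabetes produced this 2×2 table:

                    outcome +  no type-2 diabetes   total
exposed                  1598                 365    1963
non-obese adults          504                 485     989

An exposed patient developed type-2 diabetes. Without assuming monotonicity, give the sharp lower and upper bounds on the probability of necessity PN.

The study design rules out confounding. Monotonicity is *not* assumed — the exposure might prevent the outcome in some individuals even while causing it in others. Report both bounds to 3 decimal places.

p₁ = P(outcome | exposed) = 1598/1963 = 0.81406
p₀ = P(outcome | unexposed) = 504/989 = 0.50961
Under exogeneity alone the bounds on PN are max{0,(p₁−p₀)/p₁} ≤ PN ≤ min{1,(1−p₀)/p₁}.
  lower = (p₁ − p₀)/p₁ = 0.30445 / 0.81406 ≈ 0.3740
  upper = min{1, (1 − p₀)/p₁} = 0.49039 / 0.81406 ≈ 0.6024

0.374 ≤ PN ≤ 0.602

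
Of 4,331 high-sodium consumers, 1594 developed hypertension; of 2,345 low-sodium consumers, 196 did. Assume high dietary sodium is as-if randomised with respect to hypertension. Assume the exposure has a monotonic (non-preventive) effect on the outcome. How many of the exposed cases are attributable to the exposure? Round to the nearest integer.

about 1232 cases

p₁ = P(outcome | exposed) = 1594/4331 = 0.36804
p₀ = P(outcome | unexposed) = 196/2345 = 0.083582
PN = (p₁ − p₀)/p₁ = (0.36804 − 0.083582) / 0.36804 ≈ 0.77290.
Attributable cases ≈ PN × (exposed cases) = 0.77290 × 1594 ≈ 1232.01.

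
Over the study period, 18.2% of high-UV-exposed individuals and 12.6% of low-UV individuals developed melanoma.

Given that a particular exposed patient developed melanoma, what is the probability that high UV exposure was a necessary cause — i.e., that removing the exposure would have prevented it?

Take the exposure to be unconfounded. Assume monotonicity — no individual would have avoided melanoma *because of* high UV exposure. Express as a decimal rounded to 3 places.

PN ≈ 0.308

p₁ = 0.182, p₀ = 0.126.
Under exogeneity and monotonicity, PN = (p₁ − p₀) / p₁.
PN = (0.182 − 0.126) / 0.182 = 0.056 / 0.182 ≈ 0.3077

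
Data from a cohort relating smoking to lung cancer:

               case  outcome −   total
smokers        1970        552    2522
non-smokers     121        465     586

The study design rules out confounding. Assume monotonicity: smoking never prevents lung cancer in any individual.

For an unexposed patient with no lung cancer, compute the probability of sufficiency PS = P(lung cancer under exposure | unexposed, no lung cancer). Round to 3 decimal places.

PS ≈ 0.724

p₁ = P(outcome | exposed) = 1970/2522 = 0.78113
p₀ = P(outcome | unexposed) = 121/586 = 0.20648
Under exogeneity and monotonicity, PS = (p₁ − p₀)/(1 − p₀).
PS = (0.78113 − 0.20648) / 0.79352 ≈ 0.7242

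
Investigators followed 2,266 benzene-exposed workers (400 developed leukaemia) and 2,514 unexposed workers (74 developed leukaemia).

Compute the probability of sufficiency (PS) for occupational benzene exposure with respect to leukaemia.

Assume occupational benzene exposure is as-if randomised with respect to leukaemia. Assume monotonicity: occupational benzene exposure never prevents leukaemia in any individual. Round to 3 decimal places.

PS ≈ 0.152

p₁ = P(outcome | exposed) = 400/2266 = 0.17652
p₀ = P(outcome | unexposed) = 74/2514 = 0.029435
Under exogeneity and monotonicity, PS = (p₁ − p₀) / (1 − p₀).
PS = (0.17652 − 0.029435) / (1 − 0.029435) = 0.14709 / 0.97056 ≈ 0.1515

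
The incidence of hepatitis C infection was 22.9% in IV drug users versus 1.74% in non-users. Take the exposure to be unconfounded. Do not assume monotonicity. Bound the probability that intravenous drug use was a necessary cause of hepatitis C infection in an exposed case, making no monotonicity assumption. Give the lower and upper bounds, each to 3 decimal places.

p₁ = 0.229, p₀ = 0.0174.
Under exogeneity alone the bounds on PN are max{0,(p₁−p₀)/p₁} ≤ PN ≤ min{1,(1−p₀)/p₁}.
  lower = (p₁ − p₀)/p₁ = 0.2116 / 0.229 ≈ 0.9240
  upper = min{1, (1 − p₀)/p₁} = 0.9826 / 0.229 ≈ 4.2908 → capped at 1

0.924 ≤ PN ≤ 1.000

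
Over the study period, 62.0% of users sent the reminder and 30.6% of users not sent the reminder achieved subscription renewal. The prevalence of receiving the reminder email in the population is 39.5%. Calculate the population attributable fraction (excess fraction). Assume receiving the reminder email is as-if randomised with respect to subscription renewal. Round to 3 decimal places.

PAF ≈ 0.288

p₁ = 0.62, p₀ = 0.306.
Overall risk P(Y=1) = π·p₁ + (1−π)·p₀ = 0.395×0.62 + 0.605×0.306 = 0.43003.
Under exogeneity, PAF = [P(Y=1) − p₀] / P(Y=1).
PAF = (0.43003 − 0.306) / 0.43003 ≈ 0.2884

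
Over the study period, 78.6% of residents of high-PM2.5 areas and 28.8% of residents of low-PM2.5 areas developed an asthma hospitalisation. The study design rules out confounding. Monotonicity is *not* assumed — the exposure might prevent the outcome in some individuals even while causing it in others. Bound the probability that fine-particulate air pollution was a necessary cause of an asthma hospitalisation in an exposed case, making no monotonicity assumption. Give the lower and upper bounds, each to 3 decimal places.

0.634 ≤ PN ≤ 0.906

p₁ = 0.786, p₀ = 0.288.
Under exogeneity alone the bounds on PN are max{0,(p₁−p₀)/p₁} ≤ PN ≤ min{1,(1−p₀)/p₁}.
  lower = (p₁ − p₀)/p₁ = 0.498 / 0.786 ≈ 0.6336
  upper = min{1, (1 − p₀)/p₁} = 0.712 / 0.786 ≈ 0.9059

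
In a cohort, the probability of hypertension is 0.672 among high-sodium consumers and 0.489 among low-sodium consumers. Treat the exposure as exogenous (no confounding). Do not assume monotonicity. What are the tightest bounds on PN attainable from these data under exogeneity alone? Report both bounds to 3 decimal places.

0.272 ≤ PN ≤ 0.760

Let p₁ = 0.672, p₀ = 0.489.
Under exogeneity alone the bounds on PN are max{0,(p₁−p₀)/p₁} ≤ PN ≤ min{1,(1−p₀)/p₁}.
  lower = (p₁ − p₀)/p₁ = 0.183 / 0.672 ≈ 0.2723
  upper = min{1, (1 − p₀)/p₁} = 0.511 / 0.672 ≈ 0.7604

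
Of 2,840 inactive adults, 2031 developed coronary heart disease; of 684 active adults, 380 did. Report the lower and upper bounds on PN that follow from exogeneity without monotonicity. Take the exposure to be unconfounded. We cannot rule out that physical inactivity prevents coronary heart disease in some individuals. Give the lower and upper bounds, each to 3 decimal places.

p₁ = P(outcome | exposed) = 2031/2840 = 0.71514
p₀ = P(outcome | unexposed) = 380/684 = 0.55556
Under exogeneity alone the bounds on PN are max{0,(p₁−p₀)/p₁} ≤ PN ≤ min{1,(1−p₀)/p₁}.
  lower = (p₁ − p₀)/p₁ = 0.15959 / 0.71514 ≈ 0.2232
  upper = min{1, (1 − p₀)/p₁} = 0.44444 / 0.71514 ≈ 0.6215

0.223 ≤ PN ≤ 0.621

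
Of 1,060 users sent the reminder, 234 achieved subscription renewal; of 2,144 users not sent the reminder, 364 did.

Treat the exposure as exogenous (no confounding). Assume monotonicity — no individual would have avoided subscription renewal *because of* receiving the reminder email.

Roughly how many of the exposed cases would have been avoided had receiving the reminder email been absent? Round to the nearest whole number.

p₁ = P(outcome | exposed) = 234/1060 = 0.22075
p₀ = P(outcome | unexposed) = 364/2144 = 0.16978
PN = (p₁ − p₀)/p₁ = (0.22075 − 0.16978) / 0.22075 ≈ 0.23093.
Attributable cases ≈ PN × (exposed cases) = 0.23093 × 234 ≈ 54.04.

about 54 cases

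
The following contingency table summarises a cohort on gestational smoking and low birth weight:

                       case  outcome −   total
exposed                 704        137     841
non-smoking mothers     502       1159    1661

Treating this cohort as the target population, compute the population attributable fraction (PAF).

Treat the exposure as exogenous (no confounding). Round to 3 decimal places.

PAF ≈ 0.373

p₁ = P(outcome | exposed) = 704/841 = 0.8371
p₀ = P(outcome | unexposed) = 502/1661 = 0.30223
Exposure prevalence π = 841/2502 = 0.33613; overall risk P(Y=1) = 0.48201.
Under exogeneity, PAF = [P(Y=1) − p₀]/P(Y=1).
PAF = (0.48201 − 0.30223) / 0.48201 ≈ 0.3730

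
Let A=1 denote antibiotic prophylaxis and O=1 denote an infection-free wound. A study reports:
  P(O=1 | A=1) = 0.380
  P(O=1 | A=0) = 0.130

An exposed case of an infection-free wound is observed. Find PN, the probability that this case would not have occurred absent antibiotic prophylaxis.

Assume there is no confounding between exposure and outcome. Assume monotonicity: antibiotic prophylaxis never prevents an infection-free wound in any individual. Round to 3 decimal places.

PN ≈ 0.658

Let p₁ = 0.38, p₀ = 0.13.
Under exogeneity and monotonicity, PN = (p₁ − p₀) / p₁.
PN = (0.38 − 0.13) / 0.38 = 0.25 / 0.38 ≈ 0.6579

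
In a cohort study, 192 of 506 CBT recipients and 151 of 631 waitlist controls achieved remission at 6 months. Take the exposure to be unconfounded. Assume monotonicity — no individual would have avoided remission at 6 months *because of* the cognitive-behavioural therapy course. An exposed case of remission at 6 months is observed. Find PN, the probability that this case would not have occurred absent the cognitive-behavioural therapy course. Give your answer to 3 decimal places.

p₁ = P(outcome | exposed) = 192/506 = 0.37945
p₀ = P(outcome | unexposed) = 151/631 = 0.2393
Under exogeneity and monotonicity, PN = (p₁ − p₀) / p₁.
PN = (0.37945 − 0.2393) / 0.37945 = 0.14014 / 0.37945 ≈ 0.3693

PN ≈ 0.369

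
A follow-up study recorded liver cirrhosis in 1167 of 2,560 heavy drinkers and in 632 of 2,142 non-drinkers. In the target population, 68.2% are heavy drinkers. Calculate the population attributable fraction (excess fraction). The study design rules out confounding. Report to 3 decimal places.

PAF ≈ 0.271

p₁ = P(outcome | exposed) = 1167/2560 = 0.45586
p₀ = P(outcome | unexposed) = 632/2142 = 0.29505
Overall risk P(Y=1) = π·p₁ + (1−π)·p₀ = 0.682×0.45586 + 0.318×0.29505 = 0.40472.
Under exogeneity, PAF = [P(Y=1) − p₀] / P(Y=1).
PAF = (0.40472 − 0.29505) / 0.40472 ≈ 0.2710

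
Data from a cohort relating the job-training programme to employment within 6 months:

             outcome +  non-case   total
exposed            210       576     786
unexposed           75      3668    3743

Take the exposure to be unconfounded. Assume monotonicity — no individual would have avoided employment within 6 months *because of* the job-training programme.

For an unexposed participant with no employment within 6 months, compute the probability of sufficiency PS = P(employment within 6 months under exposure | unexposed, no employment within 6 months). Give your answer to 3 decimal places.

PS ≈ 0.252

p₁ = P(outcome | exposed) = 210/786 = 0.26718
p₀ = P(outcome | unexposed) = 75/3743 = 0.020037
Under exogeneity and monotonicity, PS = (p₁ − p₀) / (1 − p₀).
PS = (0.26718 − 0.020037) / (1 − 0.020037) = 0.24714 / 0.97996 ≈ 0.2522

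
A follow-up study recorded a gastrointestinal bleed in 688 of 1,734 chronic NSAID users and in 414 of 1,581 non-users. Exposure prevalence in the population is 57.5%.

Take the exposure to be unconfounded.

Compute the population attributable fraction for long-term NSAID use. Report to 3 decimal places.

p₁ = P(outcome | exposed) = 688/1734 = 0.39677
p₀ = P(outcome | unexposed) = 414/1581 = 0.26186
Overall risk P(Y=1) = π·p₁ + (1−π)·p₀ = 0.575×0.39677 + 0.425×0.26186 = 0.33943.
Under exogeneity, PAF = [P(Y=1) − p₀] / P(Y=1).
PAF = (0.33943 − 0.26186) / 0.33943 ≈ 0.2285

PAF ≈ 0.229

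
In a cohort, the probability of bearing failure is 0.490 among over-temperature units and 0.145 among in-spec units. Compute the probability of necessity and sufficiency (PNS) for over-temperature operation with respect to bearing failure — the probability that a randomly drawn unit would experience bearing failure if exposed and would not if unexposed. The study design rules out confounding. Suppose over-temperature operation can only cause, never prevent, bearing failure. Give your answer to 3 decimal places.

Let p₁ = 0.49, p₀ = 0.145.
Under exogeneity and monotonicity, PNS = p₁ − p₀.
PNS = 0.49 − 0.145 = 0.345

PNS ≈ 0.345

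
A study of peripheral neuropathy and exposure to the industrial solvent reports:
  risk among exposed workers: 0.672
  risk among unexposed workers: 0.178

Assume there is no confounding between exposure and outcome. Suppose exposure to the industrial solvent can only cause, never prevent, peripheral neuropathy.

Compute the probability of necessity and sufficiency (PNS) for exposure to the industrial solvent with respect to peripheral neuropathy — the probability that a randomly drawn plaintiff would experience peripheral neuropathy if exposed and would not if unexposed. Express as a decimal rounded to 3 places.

PNS ≈ 0.494

Let p₁ = 0.672, p₀ = 0.178.
Under exogeneity and monotonicity, PNS = p₁ − p₀.
PNS = 0.672 − 0.178 = 0.494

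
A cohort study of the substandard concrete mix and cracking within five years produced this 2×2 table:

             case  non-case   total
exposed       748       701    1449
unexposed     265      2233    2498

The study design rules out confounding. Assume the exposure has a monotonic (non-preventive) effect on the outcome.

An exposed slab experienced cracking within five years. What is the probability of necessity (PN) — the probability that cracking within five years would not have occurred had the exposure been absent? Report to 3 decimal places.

p₁ = P(outcome | exposed) = 748/1449 = 0.51622
p₀ = P(outcome | unexposed) = 265/2498 = 0.10608
Under exogeneity and monotonicity, PN = (p₁ − p₀)/p₁.
PN = (0.51622 − 0.10608) / 0.51622 ≈ 0.7945

PN ≈ 0.794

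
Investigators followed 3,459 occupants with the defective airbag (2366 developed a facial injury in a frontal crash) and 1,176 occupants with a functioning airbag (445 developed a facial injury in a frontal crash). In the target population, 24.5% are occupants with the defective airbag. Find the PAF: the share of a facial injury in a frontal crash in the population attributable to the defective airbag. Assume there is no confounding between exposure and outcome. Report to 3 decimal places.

PAF ≈ 0.165

p₁ = P(outcome | exposed) = 2366/3459 = 0.68401
p₀ = P(outcome | unexposed) = 445/1176 = 0.3784
Overall risk P(Y=1) = π·p₁ + (1−π)·p₀ = 0.245×0.68401 + 0.755×0.3784 = 0.45328.
Under exogeneity, PAF = [P(Y=1) − p₀] / P(Y=1).
PAF = (0.45328 − 0.3784) / 0.45328 ≈ 0.1652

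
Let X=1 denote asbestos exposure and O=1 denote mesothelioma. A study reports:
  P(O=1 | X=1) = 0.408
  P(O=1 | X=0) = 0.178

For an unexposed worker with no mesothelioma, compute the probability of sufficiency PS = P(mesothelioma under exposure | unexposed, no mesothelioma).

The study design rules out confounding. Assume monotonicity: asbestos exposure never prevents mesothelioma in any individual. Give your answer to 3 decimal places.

PS ≈ 0.280

Let p₁ = 0.408, p₀ = 0.178.
Under exogeneity and monotonicity, PS = (p₁ − p₀) / (1 − p₀).
PS = (0.408 − 0.178) / (1 − 0.178) = 0.23 / 0.822 ≈ 0.2798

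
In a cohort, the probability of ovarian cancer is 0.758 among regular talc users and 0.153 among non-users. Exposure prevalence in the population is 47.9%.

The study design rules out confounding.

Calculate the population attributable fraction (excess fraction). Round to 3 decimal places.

Let p₁ = 0.758, p₀ = 0.153.
Overall risk P(Y=1) = π·p₁ + (1−π)·p₀ = 0.479×0.758 + 0.521×0.153 = 0.4428.
Under exogeneity, PAF = [P(Y=1) − p₀] / P(Y=1).
PAF = (0.4428 − 0.153) / 0.4428 ≈ 0.6545

PAF ≈ 0.654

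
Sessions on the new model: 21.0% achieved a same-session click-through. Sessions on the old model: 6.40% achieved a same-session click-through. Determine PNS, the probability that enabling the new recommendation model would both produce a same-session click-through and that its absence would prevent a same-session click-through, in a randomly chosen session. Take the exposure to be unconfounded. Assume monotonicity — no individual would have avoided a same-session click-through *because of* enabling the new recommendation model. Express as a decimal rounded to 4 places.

PNS ≈ 0.1460

p₁ = 0.21, p₀ = 0.064.
Under exogeneity and monotonicity, PNS = p₁ − p₀.
PNS = 0.21 − 0.064 = 0.146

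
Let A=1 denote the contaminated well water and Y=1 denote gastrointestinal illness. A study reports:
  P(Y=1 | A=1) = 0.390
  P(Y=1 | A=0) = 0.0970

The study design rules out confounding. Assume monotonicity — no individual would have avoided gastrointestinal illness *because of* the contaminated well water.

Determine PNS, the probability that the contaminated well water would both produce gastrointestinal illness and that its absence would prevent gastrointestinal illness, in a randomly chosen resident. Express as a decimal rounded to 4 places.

PNS ≈ 0.2930

Let p₁ = 0.39, p₀ = 0.097.
Under exogeneity and monotonicity, PNS = p₁ − p₀.
PNS = 0.39 − 0.097 = 0.293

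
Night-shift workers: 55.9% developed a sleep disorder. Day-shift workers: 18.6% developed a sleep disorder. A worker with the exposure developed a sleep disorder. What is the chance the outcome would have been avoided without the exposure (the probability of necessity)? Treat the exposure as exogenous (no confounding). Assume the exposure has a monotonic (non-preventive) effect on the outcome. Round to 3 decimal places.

p₁ = 0.559, p₀ = 0.186.
Under exogeneity and monotonicity, PN = (p₁ − p₀) / p₁.
PN = (0.559 − 0.186) / 0.559 = 0.373 / 0.559 ≈ 0.6673

PN ≈ 0.667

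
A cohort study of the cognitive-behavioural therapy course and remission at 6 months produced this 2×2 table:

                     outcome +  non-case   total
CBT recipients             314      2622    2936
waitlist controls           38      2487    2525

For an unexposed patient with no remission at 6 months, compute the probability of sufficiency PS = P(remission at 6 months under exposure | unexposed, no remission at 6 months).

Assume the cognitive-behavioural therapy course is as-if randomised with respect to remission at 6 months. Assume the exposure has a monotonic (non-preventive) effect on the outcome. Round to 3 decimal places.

p₁ = P(outcome | exposed) = 314/2936 = 0.10695
p₀ = P(outcome | unexposed) = 38/2525 = 0.01505
Under exogeneity and monotonicity, PS = (p₁ − p₀) / (1 − p₀).
PS = (0.10695 − 0.01505) / (1 − 0.01505) = 0.091899 / 0.98495 ≈ 0.0933

PS ≈ 0.093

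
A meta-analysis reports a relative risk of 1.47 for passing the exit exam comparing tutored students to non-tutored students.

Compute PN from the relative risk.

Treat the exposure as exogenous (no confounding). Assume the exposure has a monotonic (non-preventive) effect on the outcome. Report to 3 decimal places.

Under exogeneity and monotonicity, PN = (RR − 1) / RR = 1 − 1/RR.
PN = (1.47 − 1) / 1.47 = 0.47 / 1.47 ≈ 0.3197

PN ≈ 0.320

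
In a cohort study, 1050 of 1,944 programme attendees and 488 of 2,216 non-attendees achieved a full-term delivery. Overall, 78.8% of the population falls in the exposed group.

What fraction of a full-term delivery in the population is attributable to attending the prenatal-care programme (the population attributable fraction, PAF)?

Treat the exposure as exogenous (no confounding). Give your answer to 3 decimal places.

p₁ = P(outcome | exposed) = 1050/1944 = 0.54012
p₀ = P(outcome | unexposed) = 488/2216 = 0.22022
Overall risk P(Y=1) = π·p₁ + (1−π)·p₀ = 0.788×0.54012 + 0.212×0.22022 = 0.4723.
Under exogeneity, PAF = [P(Y=1) − p₀] / P(Y=1).
PAF = (0.4723 − 0.22022) / 0.4723 ≈ 0.5337

PAF ≈ 0.534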